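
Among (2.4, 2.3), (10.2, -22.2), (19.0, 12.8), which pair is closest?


d(P0,P1) = 25.7117, d(P0,P2) = 19.642, d(P1,P2) = 36.0893
Closest: P0 and P2

Closest pair: (2.4, 2.3) and (19.0, 12.8), distance = 19.642


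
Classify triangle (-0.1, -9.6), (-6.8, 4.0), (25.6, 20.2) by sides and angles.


Side lengths squared: AB^2=229.85, BC^2=1312.2, CA^2=1548.53
Sorted: [229.85, 1312.2, 1548.53]
By sides: Scalene, By angles: Obtuse

Scalene, Obtuse


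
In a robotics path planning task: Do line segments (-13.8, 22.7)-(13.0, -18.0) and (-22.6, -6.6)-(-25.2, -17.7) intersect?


Cross products: d1=21.5, d2=424.8, d3=-1143.4, d4=-1546.7
d1*d2 < 0 and d3*d4 < 0? no

No, they don't intersect


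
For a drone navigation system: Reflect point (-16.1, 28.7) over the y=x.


Reflection over y=x: (x,y) -> (y,x)
(-16.1, 28.7) -> (28.7, -16.1)

(28.7, -16.1)


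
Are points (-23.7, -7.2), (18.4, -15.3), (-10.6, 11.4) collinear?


Cross product: (18.4-(-23.7))*(11.4-(-7.2)) - ((-15.3)-(-7.2))*((-10.6)-(-23.7))
= 889.17

No, not collinear


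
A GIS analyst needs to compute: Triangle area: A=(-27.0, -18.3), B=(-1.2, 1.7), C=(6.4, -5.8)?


Area = |x_A(y_B-y_C) + x_B(y_C-y_A) + x_C(y_A-y_B)|/2
= |(-202.5) + (-15) + (-128)|/2
= 345.5/2 = 172.75

172.75


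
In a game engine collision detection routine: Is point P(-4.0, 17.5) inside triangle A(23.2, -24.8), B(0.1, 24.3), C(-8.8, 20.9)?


Cross products: AB x AP = 358.39, BC x BP = 46.58, CA x CP = 110.56
All same sign? yes

Yes, inside


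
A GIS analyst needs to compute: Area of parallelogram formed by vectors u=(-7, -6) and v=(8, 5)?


|u x v| = |(-7)*5 - (-6)*8|
= |(-35) - (-48)| = 13

13


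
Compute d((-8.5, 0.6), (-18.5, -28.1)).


dx=-10, dy=-28.7
d^2 = (-10)^2 + (-28.7)^2 = 923.69
d = sqrt(923.69) = 30.3923

30.3923


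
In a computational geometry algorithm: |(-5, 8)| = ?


|u| = sqrt((-5)^2 + 8^2) = sqrt(89) = 9.434

9.434


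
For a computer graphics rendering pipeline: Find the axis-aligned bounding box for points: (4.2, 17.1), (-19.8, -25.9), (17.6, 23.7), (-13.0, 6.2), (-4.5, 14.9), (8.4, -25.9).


x range: [-19.8, 17.6]
y range: [-25.9, 23.7]
Bounding box: (-19.8,-25.9) to (17.6,23.7)

(-19.8,-25.9) to (17.6,23.7)


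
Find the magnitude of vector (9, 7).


|u| = sqrt(9^2 + 7^2) = sqrt(130) = 11.4018

11.4018


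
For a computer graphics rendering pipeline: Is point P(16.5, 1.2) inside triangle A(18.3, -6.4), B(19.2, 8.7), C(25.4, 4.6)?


Cross products: AB x AP = 34.02, BC x BP = -57.57, CA x CP = -73.76
All same sign? no

No, outside


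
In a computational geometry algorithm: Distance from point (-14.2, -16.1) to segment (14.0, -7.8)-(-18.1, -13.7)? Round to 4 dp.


Project P onto AB: t = 0.8958 (clamped to [0,1])
Closest point on segment: (-14.7542, -13.085)
Distance: 3.0655

3.0655


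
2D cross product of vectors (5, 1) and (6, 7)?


u x v = u_x*v_y - u_y*v_x = 5*7 - 1*6
= 35 - 6 = 29

29


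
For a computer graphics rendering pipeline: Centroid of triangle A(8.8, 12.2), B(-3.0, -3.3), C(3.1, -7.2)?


Centroid = ((x_A+x_B+x_C)/3, (y_A+y_B+y_C)/3)
= ((8.8+(-3)+3.1)/3, (12.2+(-3.3)+(-7.2))/3)
= (2.9667, 0.5667)

(2.9667, 0.5667)


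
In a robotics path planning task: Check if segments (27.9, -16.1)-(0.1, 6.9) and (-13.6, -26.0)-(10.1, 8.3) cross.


Cross products: d1=-1188.82, d2=309.82, d3=1229.72, d4=-268.92
d1*d2 < 0 and d3*d4 < 0? yes

Yes, they intersect


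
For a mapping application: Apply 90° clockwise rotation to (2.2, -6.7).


90° CW: (x,y) -> (y, -x)
(2.2,-6.7) -> (-6.7, -2.2)

(-6.7, -2.2)


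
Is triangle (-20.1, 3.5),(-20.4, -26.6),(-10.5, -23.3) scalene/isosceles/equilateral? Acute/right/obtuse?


Side lengths squared: AB^2=906.1, BC^2=108.9, CA^2=810.4
Sorted: [108.9, 810.4, 906.1]
By sides: Scalene, By angles: Acute

Scalene, Acute


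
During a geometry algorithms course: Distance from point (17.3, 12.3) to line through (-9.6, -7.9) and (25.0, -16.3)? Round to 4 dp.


|cross product| = 924.88
|line direction| = sqrt(1267.72) = 35.6051
Distance = 924.88/sqrt(1267.72) = 25.9761

25.9761


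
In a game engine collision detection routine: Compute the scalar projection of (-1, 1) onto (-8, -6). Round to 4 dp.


u.v = 2, |v| = sqrt(100) = 10
Scalar projection = u.v / |v| = 2 / sqrt(100) = 0.2

0.2


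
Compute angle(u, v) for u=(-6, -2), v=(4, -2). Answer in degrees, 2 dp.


u.v = -20, |u| = sqrt(40) = 6.3246, |v| = sqrt(20) = 4.4721
cos(theta) = u.v/(|u||v|) = -20/sqrt(800) = -0.707107
theta = acos(-0.707107) = 135 degrees

135 degrees


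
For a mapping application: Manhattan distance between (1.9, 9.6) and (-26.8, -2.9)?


|1.9-(-26.8)| + |9.6-(-2.9)| = 28.7 + 12.5 = 41.2

41.2


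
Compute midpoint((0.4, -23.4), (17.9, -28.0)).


M = ((0.4+17.9)/2, ((-23.4)+(-28))/2)
= (9.15, -25.7)

(9.15, -25.7)


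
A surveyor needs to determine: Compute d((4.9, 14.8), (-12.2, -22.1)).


dx=-17.1, dy=-36.9
d^2 = (-17.1)^2 + (-36.9)^2 = 1654.02
d = sqrt(1654.02) = 40.6696

40.6696


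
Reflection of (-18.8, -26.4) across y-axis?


Reflection over y-axis: (x,y) -> (-x,y)
(-18.8, -26.4) -> (18.8, -26.4)

(18.8, -26.4)


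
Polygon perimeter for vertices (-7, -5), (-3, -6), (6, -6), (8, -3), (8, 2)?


Sides: (-7, -5)->(-3, -6): sqrt(17) = 4.123106, (-3, -6)->(6, -6): sqrt(81) = 9, (6, -6)->(8, -3): sqrt(13) = 3.605551, (8, -3)->(8, 2): sqrt(25) = 5, (8, 2)->(-7, -5): sqrt(274) = 16.552945
Sum = 38.281602
Perimeter = 38.2816

38.2816


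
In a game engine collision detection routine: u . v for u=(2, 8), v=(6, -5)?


u . v = u_x*v_x + u_y*v_y = 2*6 + 8*(-5)
= 12 + (-40) = -28

-28


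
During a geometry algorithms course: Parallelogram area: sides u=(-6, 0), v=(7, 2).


|u x v| = |(-6)*2 - 0*7|
= |(-12) - 0| = 12

12


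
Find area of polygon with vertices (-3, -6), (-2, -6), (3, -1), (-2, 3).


Shoelace sum: ((-3)*(-6) - (-2)*(-6)) + ((-2)*(-1) - 3*(-6)) + (3*3 - (-2)*(-1)) + ((-2)*(-6) - (-3)*3)
= 54
Area = |54|/2 = 27

27


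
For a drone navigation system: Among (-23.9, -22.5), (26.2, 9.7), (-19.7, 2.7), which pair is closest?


d(P0,P1) = 59.5554, d(P0,P2) = 25.5476, d(P1,P2) = 46.4307
Closest: P0 and P2

Closest pair: (-23.9, -22.5) and (-19.7, 2.7), distance = 25.5476


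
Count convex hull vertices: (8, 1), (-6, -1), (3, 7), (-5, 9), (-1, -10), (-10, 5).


Convex hull vertices (CCW): (-10, 5), (-1, -10), (8, 1), (3, 7), (-5, 9)
Count = 5

5


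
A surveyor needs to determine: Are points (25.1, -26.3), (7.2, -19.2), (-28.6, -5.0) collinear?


Cross product: (7.2-25.1)*((-5)-(-26.3)) - ((-19.2)-(-26.3))*((-28.6)-25.1)
= 0

Yes, collinear


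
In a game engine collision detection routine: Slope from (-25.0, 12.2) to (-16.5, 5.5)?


slope = (y2-y1)/(x2-x1) = (5.5-12.2)/((-16.5)-(-25)) = (-6.7)/8.5 = -0.7882

-0.7882


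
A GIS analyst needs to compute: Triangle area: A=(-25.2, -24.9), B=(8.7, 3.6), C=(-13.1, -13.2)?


Area = |x_A(y_B-y_C) + x_B(y_C-y_A) + x_C(y_A-y_B)|/2
= |(-423.36) + 101.79 + 373.35|/2
= 51.78/2 = 25.89

25.89


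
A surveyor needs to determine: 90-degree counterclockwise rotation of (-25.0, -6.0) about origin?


90° CCW: (x,y) -> (-y, x)
(-25,-6) -> (6, -25)

(6, -25)


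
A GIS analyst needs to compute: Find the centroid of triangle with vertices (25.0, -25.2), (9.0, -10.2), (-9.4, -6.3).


Centroid = ((x_A+x_B+x_C)/3, (y_A+y_B+y_C)/3)
= ((25+9+(-9.4))/3, ((-25.2)+(-10.2)+(-6.3))/3)
= (8.2, -13.9)

(8.2, -13.9)


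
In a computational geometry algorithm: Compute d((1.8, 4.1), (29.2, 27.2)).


dx=27.4, dy=23.1
d^2 = 27.4^2 + 23.1^2 = 1284.37
d = sqrt(1284.37) = 35.8381

35.8381


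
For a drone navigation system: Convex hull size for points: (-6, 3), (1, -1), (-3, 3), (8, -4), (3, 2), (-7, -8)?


Convex hull vertices (CCW): (-7, -8), (8, -4), (3, 2), (-3, 3), (-6, 3)
Count = 5

5


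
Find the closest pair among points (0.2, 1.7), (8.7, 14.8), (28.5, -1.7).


d(P0,P1) = 15.616, d(P0,P2) = 28.5035, d(P1,P2) = 25.7738
Closest: P0 and P1

Closest pair: (0.2, 1.7) and (8.7, 14.8), distance = 15.616


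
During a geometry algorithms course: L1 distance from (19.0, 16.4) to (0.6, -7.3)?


|19-0.6| + |16.4-(-7.3)| = 18.4 + 23.7 = 42.1

42.1


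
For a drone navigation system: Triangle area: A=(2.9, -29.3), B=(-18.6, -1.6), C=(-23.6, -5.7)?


Area = |x_A(y_B-y_C) + x_B(y_C-y_A) + x_C(y_A-y_B)|/2
= |11.89 + (-438.96) + 653.72|/2
= 226.65/2 = 113.325

113.325


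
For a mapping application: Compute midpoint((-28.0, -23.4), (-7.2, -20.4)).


M = (((-28)+(-7.2))/2, ((-23.4)+(-20.4))/2)
= (-17.6, -21.9)

(-17.6, -21.9)


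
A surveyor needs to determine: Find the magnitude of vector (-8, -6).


|u| = sqrt((-8)^2 + (-6)^2) = sqrt(100) = 10

10


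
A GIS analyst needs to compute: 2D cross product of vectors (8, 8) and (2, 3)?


u x v = u_x*v_y - u_y*v_x = 8*3 - 8*2
= 24 - 16 = 8

8


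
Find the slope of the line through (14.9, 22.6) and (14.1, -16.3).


slope = (y2-y1)/(x2-x1) = ((-16.3)-22.6)/(14.1-14.9) = (-38.9)/(-0.8) = 48.625

48.625


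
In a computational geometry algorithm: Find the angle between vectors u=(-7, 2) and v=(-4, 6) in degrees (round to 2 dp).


u.v = 40, |u| = sqrt(53) = 7.2801, |v| = sqrt(52) = 7.2111
cos(theta) = u.v/(|u||v|) = 40/sqrt(2756) = 0.761939
theta = acos(0.761939) = 40.36 degrees

40.36 degrees


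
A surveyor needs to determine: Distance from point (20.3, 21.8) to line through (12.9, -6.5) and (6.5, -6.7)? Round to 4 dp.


|cross product| = 179.64
|line direction| = sqrt(41) = 6.4031
Distance = 179.64/sqrt(41) = 28.0551

28.0551


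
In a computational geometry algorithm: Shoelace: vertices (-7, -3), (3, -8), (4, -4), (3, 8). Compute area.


Shoelace sum: ((-7)*(-8) - 3*(-3)) + (3*(-4) - 4*(-8)) + (4*8 - 3*(-4)) + (3*(-3) - (-7)*8)
= 176
Area = |176|/2 = 88

88


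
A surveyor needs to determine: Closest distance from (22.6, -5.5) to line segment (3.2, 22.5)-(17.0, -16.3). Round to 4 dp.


Project P onto AB: t = 0.7985 (clamped to [0,1])
Closest point on segment: (14.219, -8.4809)
Distance: 8.8954

8.8954


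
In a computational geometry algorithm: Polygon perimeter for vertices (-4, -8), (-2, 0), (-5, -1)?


Sides: (-4, -8)->(-2, 0): sqrt(68) = 8.246211, (-2, 0)->(-5, -1): sqrt(10) = 3.162278, (-5, -1)->(-4, -8): sqrt(50) = 7.071068
Sum = 18.479557
Perimeter = 18.4796

18.4796


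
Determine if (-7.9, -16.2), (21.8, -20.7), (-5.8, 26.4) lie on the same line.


Cross product: (21.8-(-7.9))*(26.4-(-16.2)) - ((-20.7)-(-16.2))*((-5.8)-(-7.9))
= 1274.67

No, not collinear


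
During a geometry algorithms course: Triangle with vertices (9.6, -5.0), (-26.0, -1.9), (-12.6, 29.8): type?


Side lengths squared: AB^2=1276.97, BC^2=1184.45, CA^2=1703.88
Sorted: [1184.45, 1276.97, 1703.88]
By sides: Scalene, By angles: Acute

Scalene, Acute


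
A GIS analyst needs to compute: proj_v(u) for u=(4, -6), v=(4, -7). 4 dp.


u.v = 58, |v| = sqrt(65) = 8.0623
Scalar projection = u.v / |v| = 58 / sqrt(65) = 7.194

7.194


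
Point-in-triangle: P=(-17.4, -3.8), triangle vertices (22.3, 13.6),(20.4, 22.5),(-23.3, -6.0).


Cross products: AB x AP = 386.39, BC x BP = 72.01, CA x CP = -15.32
All same sign? no

No, outside


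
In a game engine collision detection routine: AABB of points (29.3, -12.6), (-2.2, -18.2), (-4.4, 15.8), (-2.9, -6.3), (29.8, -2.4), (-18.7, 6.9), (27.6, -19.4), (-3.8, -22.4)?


x range: [-18.7, 29.8]
y range: [-22.4, 15.8]
Bounding box: (-18.7,-22.4) to (29.8,15.8)

(-18.7,-22.4) to (29.8,15.8)


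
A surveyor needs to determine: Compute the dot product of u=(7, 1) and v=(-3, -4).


u . v = u_x*v_x + u_y*v_y = 7*(-3) + 1*(-4)
= (-21) + (-4) = -25

-25


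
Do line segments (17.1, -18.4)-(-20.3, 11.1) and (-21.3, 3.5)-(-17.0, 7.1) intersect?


Cross products: d1=-232.41, d2=29.08, d3=313.74, d4=52.25
d1*d2 < 0 and d3*d4 < 0? no

No, they don't intersect


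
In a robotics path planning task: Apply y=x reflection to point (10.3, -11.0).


Reflection over y=x: (x,y) -> (y,x)
(10.3, -11) -> (-11, 10.3)

(-11, 10.3)


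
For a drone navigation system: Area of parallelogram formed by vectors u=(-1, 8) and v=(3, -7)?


|u x v| = |(-1)*(-7) - 8*3|
= |7 - 24| = 17

17


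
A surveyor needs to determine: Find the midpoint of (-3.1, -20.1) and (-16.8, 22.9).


M = (((-3.1)+(-16.8))/2, ((-20.1)+22.9)/2)
= (-9.95, 1.4)

(-9.95, 1.4)


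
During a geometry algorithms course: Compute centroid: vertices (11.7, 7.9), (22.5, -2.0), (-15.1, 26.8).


Centroid = ((x_A+x_B+x_C)/3, (y_A+y_B+y_C)/3)
= ((11.7+22.5+(-15.1))/3, (7.9+(-2)+26.8)/3)
= (6.3667, 10.9)

(6.3667, 10.9)


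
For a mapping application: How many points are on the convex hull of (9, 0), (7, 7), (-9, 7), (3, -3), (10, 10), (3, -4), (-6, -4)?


Convex hull vertices (CCW): (-9, 7), (-6, -4), (3, -4), (9, 0), (10, 10)
Count = 5

5


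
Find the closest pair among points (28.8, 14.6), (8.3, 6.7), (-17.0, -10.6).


d(P0,P1) = 21.9695, d(P0,P2) = 52.275, d(P1,P2) = 30.6493
Closest: P0 and P1

Closest pair: (28.8, 14.6) and (8.3, 6.7), distance = 21.9695


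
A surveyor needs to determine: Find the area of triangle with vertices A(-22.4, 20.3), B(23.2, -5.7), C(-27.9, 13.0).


Area = |x_A(y_B-y_C) + x_B(y_C-y_A) + x_C(y_A-y_B)|/2
= |418.88 + (-169.36) + (-725.4)|/2
= 475.88/2 = 237.94

237.94


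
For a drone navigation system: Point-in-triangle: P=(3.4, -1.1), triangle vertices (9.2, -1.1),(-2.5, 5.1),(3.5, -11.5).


Cross products: AB x AP = 35.96, BC x BP = 60.74, CA x CP = 60.32
All same sign? yes

Yes, inside


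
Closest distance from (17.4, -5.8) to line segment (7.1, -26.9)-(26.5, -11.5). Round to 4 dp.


Project P onto AB: t = 0.8553 (clamped to [0,1])
Closest point on segment: (23.6933, -13.728)
Distance: 10.1222

10.1222


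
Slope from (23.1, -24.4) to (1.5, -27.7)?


slope = (y2-y1)/(x2-x1) = ((-27.7)-(-24.4))/(1.5-23.1) = (-3.3)/(-21.6) = 0.1528

0.1528


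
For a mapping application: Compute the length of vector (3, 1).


|u| = sqrt(3^2 + 1^2) = sqrt(10) = 3.1623

3.1623


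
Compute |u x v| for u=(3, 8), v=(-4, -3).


|u x v| = |3*(-3) - 8*(-4)|
= |(-9) - (-32)| = 23

23


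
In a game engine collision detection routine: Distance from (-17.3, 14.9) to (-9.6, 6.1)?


dx=7.7, dy=-8.8
d^2 = 7.7^2 + (-8.8)^2 = 136.73
d = sqrt(136.73) = 11.6932

11.6932


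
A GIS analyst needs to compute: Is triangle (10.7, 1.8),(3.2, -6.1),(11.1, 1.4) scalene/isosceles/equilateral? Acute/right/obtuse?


Side lengths squared: AB^2=118.66, BC^2=118.66, CA^2=0.32
Sorted: [0.32, 118.66, 118.66]
By sides: Isosceles, By angles: Acute

Isosceles, Acute


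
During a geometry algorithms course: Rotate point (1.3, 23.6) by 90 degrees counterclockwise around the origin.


90° CCW: (x,y) -> (-y, x)
(1.3,23.6) -> (-23.6, 1.3)

(-23.6, 1.3)


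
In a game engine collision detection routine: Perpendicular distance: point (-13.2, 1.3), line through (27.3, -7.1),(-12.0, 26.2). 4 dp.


|cross product| = 1018.53
|line direction| = sqrt(2653.38) = 51.511
Distance = 1018.53/sqrt(2653.38) = 19.7731

19.7731


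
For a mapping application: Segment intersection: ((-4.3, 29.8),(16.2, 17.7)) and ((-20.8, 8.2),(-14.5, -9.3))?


Cross products: d1=424.83, d2=707.35, d3=-642.45, d4=-924.97
d1*d2 < 0 and d3*d4 < 0? no

No, they don't intersect


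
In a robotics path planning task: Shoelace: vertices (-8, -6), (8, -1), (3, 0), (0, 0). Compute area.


Shoelace sum: ((-8)*(-1) - 8*(-6)) + (8*0 - 3*(-1)) + (3*0 - 0*0) + (0*(-6) - (-8)*0)
= 59
Area = |59|/2 = 29.5

29.5


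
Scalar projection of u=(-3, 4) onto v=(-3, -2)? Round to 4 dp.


u.v = 1, |v| = sqrt(13) = 3.6056
Scalar projection = u.v / |v| = 1 / sqrt(13) = 0.2774

0.2774


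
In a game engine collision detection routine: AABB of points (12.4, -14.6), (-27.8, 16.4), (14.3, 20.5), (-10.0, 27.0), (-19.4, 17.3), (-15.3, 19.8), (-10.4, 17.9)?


x range: [-27.8, 14.3]
y range: [-14.6, 27]
Bounding box: (-27.8,-14.6) to (14.3,27)

(-27.8,-14.6) to (14.3,27)


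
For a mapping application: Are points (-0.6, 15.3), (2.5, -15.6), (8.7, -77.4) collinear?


Cross product: (2.5-(-0.6))*((-77.4)-15.3) - ((-15.6)-15.3)*(8.7-(-0.6))
= 0

Yes, collinear


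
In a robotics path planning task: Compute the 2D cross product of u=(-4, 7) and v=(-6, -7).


u x v = u_x*v_y - u_y*v_x = (-4)*(-7) - 7*(-6)
= 28 - (-42) = 70

70


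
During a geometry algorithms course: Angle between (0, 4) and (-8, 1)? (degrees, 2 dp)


u.v = 4, |u| = sqrt(16) = 4, |v| = sqrt(65) = 8.0623
cos(theta) = u.v/(|u||v|) = 4/sqrt(1040) = 0.124035
theta = acos(0.124035) = 82.87 degrees

82.87 degrees


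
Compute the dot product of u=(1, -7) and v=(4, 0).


u . v = u_x*v_x + u_y*v_y = 1*4 + (-7)*0
= 4 + 0 = 4

4


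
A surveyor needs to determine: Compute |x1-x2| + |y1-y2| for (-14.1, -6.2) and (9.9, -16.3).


|(-14.1)-9.9| + |(-6.2)-(-16.3)| = 24 + 10.1 = 34.1

34.1


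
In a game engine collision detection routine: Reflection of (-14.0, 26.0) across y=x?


Reflection over y=x: (x,y) -> (y,x)
(-14, 26) -> (26, -14)

(26, -14)


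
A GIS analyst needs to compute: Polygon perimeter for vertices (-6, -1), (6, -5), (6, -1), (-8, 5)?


Sides: (-6, -1)->(6, -5): sqrt(160) = 12.649111, (6, -5)->(6, -1): sqrt(16) = 4, (6, -1)->(-8, 5): sqrt(232) = 15.231546, (-8, 5)->(-6, -1): sqrt(40) = 6.324555
Sum = 38.205212
Perimeter = 38.2052

38.2052


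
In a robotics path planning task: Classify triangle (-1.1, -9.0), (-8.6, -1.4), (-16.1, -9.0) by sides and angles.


Side lengths squared: AB^2=114.01, BC^2=114.01, CA^2=225
Sorted: [114.01, 114.01, 225]
By sides: Isosceles, By angles: Acute

Isosceles, Acute


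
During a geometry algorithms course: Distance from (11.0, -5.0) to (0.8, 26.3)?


dx=-10.2, dy=31.3
d^2 = (-10.2)^2 + 31.3^2 = 1083.73
d = sqrt(1083.73) = 32.9201

32.9201


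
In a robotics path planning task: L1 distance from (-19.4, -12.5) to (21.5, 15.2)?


|(-19.4)-21.5| + |(-12.5)-15.2| = 40.9 + 27.7 = 68.6

68.6


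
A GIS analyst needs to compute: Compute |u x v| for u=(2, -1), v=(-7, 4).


|u x v| = |2*4 - (-1)*(-7)|
= |8 - 7| = 1

1


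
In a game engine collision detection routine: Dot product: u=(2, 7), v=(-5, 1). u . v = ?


u . v = u_x*v_x + u_y*v_y = 2*(-5) + 7*1
= (-10) + 7 = -3

-3


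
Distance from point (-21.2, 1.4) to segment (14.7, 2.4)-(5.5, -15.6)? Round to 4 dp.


Project P onto AB: t = 0.8523 (clamped to [0,1])
Closest point on segment: (6.8589, -12.9412)
Distance: 31.5115

31.5115


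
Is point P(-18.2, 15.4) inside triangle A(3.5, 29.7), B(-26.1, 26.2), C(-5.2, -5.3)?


Cross products: AB x AP = 347.33, BC x BP = 23.13, CA x CP = 635.09
All same sign? yes

Yes, inside


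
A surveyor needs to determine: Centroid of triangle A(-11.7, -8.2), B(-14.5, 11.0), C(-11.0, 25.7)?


Centroid = ((x_A+x_B+x_C)/3, (y_A+y_B+y_C)/3)
= (((-11.7)+(-14.5)+(-11))/3, ((-8.2)+11+25.7)/3)
= (-12.4, 9.5)

(-12.4, 9.5)


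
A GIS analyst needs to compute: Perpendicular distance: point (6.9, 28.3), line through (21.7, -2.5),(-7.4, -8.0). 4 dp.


|cross product| = 977.68
|line direction| = sqrt(877.06) = 29.6152
Distance = 977.68/sqrt(877.06) = 33.0128

33.0128


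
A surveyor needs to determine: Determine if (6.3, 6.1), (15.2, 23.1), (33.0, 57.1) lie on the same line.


Cross product: (15.2-6.3)*(57.1-6.1) - (23.1-6.1)*(33-6.3)
= 0

Yes, collinear


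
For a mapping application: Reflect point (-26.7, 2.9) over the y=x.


Reflection over y=x: (x,y) -> (y,x)
(-26.7, 2.9) -> (2.9, -26.7)

(2.9, -26.7)


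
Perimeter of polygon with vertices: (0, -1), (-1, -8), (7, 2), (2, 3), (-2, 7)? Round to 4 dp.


Sides: (0, -1)->(-1, -8): sqrt(50) = 7.071068, (-1, -8)->(7, 2): sqrt(164) = 12.806248, (7, 2)->(2, 3): sqrt(26) = 5.09902, (2, 3)->(-2, 7): sqrt(32) = 5.656854, (-2, 7)->(0, -1): sqrt(68) = 8.246211
Sum = 38.879401
Perimeter = 38.8794

38.8794


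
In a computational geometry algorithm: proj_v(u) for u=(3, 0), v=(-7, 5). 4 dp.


u.v = -21, |v| = sqrt(74) = 8.6023
Scalar projection = u.v / |v| = -21 / sqrt(74) = -2.4412

-2.4412


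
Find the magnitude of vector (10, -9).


|u| = sqrt(10^2 + (-9)^2) = sqrt(181) = 13.4536

13.4536


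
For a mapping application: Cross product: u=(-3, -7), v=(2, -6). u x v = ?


u x v = u_x*v_y - u_y*v_x = (-3)*(-6) - (-7)*2
= 18 - (-14) = 32

32


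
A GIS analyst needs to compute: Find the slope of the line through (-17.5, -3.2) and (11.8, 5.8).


slope = (y2-y1)/(x2-x1) = (5.8-(-3.2))/(11.8-(-17.5)) = 9/29.3 = 0.3072

0.3072


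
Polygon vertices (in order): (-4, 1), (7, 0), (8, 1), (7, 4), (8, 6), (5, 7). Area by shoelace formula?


Shoelace sum: ((-4)*0 - 7*1) + (7*1 - 8*0) + (8*4 - 7*1) + (7*6 - 8*4) + (8*7 - 5*6) + (5*1 - (-4)*7)
= 94
Area = |94|/2 = 47

47


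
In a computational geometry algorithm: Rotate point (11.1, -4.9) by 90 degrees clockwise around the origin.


90° CW: (x,y) -> (y, -x)
(11.1,-4.9) -> (-4.9, -11.1)

(-4.9, -11.1)


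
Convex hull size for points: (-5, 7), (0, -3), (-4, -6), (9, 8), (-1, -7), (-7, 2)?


Convex hull vertices (CCW): (-7, 2), (-4, -6), (-1, -7), (9, 8), (-5, 7)
Count = 5

5


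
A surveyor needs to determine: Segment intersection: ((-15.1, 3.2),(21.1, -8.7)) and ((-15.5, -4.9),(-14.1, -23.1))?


Cross products: d1=18.62, d2=660.8, d3=-297.98, d4=-940.16
d1*d2 < 0 and d3*d4 < 0? no

No, they don't intersect


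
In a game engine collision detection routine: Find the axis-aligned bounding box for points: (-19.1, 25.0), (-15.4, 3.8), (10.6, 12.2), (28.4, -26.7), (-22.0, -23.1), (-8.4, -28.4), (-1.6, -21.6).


x range: [-22, 28.4]
y range: [-28.4, 25]
Bounding box: (-22,-28.4) to (28.4,25)

(-22,-28.4) to (28.4,25)


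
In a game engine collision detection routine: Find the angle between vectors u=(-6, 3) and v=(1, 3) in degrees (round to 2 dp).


u.v = 3, |u| = sqrt(45) = 6.7082, |v| = sqrt(10) = 3.1623
cos(theta) = u.v/(|u||v|) = 3/sqrt(450) = 0.141421
theta = acos(0.141421) = 81.87 degrees

81.87 degrees


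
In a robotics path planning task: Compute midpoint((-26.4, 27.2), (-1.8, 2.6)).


M = (((-26.4)+(-1.8))/2, (27.2+2.6)/2)
= (-14.1, 14.9)

(-14.1, 14.9)


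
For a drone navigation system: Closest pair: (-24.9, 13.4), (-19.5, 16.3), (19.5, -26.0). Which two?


d(P0,P1) = 6.1294, d(P0,P2) = 59.3609, d(P1,P2) = 57.5351
Closest: P0 and P1

Closest pair: (-24.9, 13.4) and (-19.5, 16.3), distance = 6.1294


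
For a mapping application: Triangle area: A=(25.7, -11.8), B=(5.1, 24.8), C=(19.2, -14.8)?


Area = |x_A(y_B-y_C) + x_B(y_C-y_A) + x_C(y_A-y_B)|/2
= |1017.72 + (-15.3) + (-702.72)|/2
= 299.7/2 = 149.85

149.85


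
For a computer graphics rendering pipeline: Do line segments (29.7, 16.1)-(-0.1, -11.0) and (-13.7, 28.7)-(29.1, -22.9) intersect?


Cross products: d1=1700.16, d2=-997.4, d3=-1551.62, d4=1145.94
d1*d2 < 0 and d3*d4 < 0? yes

Yes, they intersect


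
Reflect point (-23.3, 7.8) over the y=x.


Reflection over y=x: (x,y) -> (y,x)
(-23.3, 7.8) -> (7.8, -23.3)

(7.8, -23.3)


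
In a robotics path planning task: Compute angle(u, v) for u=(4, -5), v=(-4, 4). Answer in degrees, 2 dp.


u.v = -36, |u| = sqrt(41) = 6.4031, |v| = sqrt(32) = 5.6569
cos(theta) = u.v/(|u||v|) = -36/sqrt(1312) = -0.993884
theta = acos(-0.993884) = 173.66 degrees

173.66 degrees


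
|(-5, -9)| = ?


|u| = sqrt((-5)^2 + (-9)^2) = sqrt(106) = 10.2956

10.2956


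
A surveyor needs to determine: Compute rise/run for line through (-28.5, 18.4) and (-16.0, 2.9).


slope = (y2-y1)/(x2-x1) = (2.9-18.4)/((-16)-(-28.5)) = (-15.5)/12.5 = -1.24

-1.24


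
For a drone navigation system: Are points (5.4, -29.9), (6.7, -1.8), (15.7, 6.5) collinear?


Cross product: (6.7-5.4)*(6.5-(-29.9)) - ((-1.8)-(-29.9))*(15.7-5.4)
= -242.11

No, not collinear


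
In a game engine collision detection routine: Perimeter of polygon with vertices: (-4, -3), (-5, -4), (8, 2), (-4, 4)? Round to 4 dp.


Sides: (-4, -3)->(-5, -4): sqrt(2) = 1.414214, (-5, -4)->(8, 2): sqrt(205) = 14.317821, (8, 2)->(-4, 4): sqrt(148) = 12.165525, (-4, 4)->(-4, -3): sqrt(49) = 7
Sum = 34.89756
Perimeter = 34.8976

34.8976


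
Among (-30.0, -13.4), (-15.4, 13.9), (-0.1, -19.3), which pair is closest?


d(P0,P1) = 30.9588, d(P0,P2) = 30.4765, d(P1,P2) = 36.5558
Closest: P0 and P2

Closest pair: (-30.0, -13.4) and (-0.1, -19.3), distance = 30.4765


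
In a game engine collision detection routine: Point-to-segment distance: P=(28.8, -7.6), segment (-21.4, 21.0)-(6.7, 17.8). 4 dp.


Project P onto AB: t = 1 (clamped to [0,1])
Closest point on segment: (6.7, 17.8)
Distance: 33.6685

33.6685


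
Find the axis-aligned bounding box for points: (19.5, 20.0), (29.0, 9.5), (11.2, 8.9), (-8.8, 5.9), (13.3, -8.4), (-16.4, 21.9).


x range: [-16.4, 29]
y range: [-8.4, 21.9]
Bounding box: (-16.4,-8.4) to (29,21.9)

(-16.4,-8.4) to (29,21.9)


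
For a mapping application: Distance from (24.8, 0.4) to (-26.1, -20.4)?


dx=-50.9, dy=-20.8
d^2 = (-50.9)^2 + (-20.8)^2 = 3023.45
d = sqrt(3023.45) = 54.9859

54.9859


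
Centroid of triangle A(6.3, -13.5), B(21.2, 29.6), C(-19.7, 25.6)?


Centroid = ((x_A+x_B+x_C)/3, (y_A+y_B+y_C)/3)
= ((6.3+21.2+(-19.7))/3, ((-13.5)+29.6+25.6)/3)
= (2.6, 13.9)

(2.6, 13.9)


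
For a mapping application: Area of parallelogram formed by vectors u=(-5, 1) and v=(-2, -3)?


|u x v| = |(-5)*(-3) - 1*(-2)|
= |15 - (-2)| = 17

17


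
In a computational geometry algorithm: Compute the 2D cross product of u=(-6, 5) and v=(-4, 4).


u x v = u_x*v_y - u_y*v_x = (-6)*4 - 5*(-4)
= (-24) - (-20) = -4

-4


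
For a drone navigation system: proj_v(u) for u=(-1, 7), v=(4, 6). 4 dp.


u.v = 38, |v| = sqrt(52) = 7.2111
Scalar projection = u.v / |v| = 38 / sqrt(52) = 5.2697

5.2697


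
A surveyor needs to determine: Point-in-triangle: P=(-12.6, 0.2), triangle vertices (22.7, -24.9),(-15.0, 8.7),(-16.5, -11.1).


Cross products: AB x AP = 239.81, BC x BP = 60.27, CA x CP = 496.78
All same sign? yes

Yes, inside


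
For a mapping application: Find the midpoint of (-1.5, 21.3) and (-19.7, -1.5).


M = (((-1.5)+(-19.7))/2, (21.3+(-1.5))/2)
= (-10.6, 9.9)

(-10.6, 9.9)


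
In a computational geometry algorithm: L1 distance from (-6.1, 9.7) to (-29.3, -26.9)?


|(-6.1)-(-29.3)| + |9.7-(-26.9)| = 23.2 + 36.6 = 59.8

59.8


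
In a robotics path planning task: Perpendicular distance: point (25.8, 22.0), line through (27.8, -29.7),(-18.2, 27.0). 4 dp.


|cross product| = 2264.8
|line direction| = sqrt(5330.89) = 73.0129
Distance = 2264.8/sqrt(5330.89) = 31.0192

31.0192


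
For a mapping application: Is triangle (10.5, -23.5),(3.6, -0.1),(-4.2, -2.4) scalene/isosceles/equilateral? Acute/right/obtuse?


Side lengths squared: AB^2=595.17, BC^2=66.13, CA^2=661.3
Sorted: [66.13, 595.17, 661.3]
By sides: Scalene, By angles: Right

Scalene, Right


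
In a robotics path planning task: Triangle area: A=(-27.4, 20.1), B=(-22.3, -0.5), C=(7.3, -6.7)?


Area = |x_A(y_B-y_C) + x_B(y_C-y_A) + x_C(y_A-y_B)|/2
= |(-169.88) + 597.64 + 150.38|/2
= 578.14/2 = 289.07

289.07


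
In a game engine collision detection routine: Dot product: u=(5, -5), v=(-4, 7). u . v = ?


u . v = u_x*v_x + u_y*v_y = 5*(-4) + (-5)*7
= (-20) + (-35) = -55

-55


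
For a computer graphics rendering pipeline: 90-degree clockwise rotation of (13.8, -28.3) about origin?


90° CW: (x,y) -> (y, -x)
(13.8,-28.3) -> (-28.3, -13.8)

(-28.3, -13.8)


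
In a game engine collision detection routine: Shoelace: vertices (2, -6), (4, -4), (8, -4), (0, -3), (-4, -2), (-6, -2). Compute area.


Shoelace sum: (2*(-4) - 4*(-6)) + (4*(-4) - 8*(-4)) + (8*(-3) - 0*(-4)) + (0*(-2) - (-4)*(-3)) + ((-4)*(-2) - (-6)*(-2)) + ((-6)*(-6) - 2*(-2))
= 32
Area = |32|/2 = 16

16


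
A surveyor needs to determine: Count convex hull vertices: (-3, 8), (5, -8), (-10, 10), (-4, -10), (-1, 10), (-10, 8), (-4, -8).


Convex hull vertices (CCW): (-10, 8), (-4, -10), (5, -8), (-1, 10), (-10, 10)
Count = 5

5


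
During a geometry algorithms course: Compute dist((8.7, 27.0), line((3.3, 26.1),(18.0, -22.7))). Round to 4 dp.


|cross product| = 276.75
|line direction| = sqrt(2597.53) = 50.966
Distance = 276.75/sqrt(2597.53) = 5.4301

5.4301


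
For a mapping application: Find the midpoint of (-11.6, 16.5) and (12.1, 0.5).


M = (((-11.6)+12.1)/2, (16.5+0.5)/2)
= (0.25, 8.5)

(0.25, 8.5)


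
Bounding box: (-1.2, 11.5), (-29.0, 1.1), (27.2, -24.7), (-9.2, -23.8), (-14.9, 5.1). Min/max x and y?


x range: [-29, 27.2]
y range: [-24.7, 11.5]
Bounding box: (-29,-24.7) to (27.2,11.5)

(-29,-24.7) to (27.2,11.5)


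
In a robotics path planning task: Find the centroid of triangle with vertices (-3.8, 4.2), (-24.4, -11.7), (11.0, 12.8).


Centroid = ((x_A+x_B+x_C)/3, (y_A+y_B+y_C)/3)
= (((-3.8)+(-24.4)+11)/3, (4.2+(-11.7)+12.8)/3)
= (-5.7333, 1.7667)

(-5.7333, 1.7667)


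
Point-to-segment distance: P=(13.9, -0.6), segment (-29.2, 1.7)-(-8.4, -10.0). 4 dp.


Project P onto AB: t = 1 (clamped to [0,1])
Closest point on segment: (-8.4, -10)
Distance: 24.2002

24.2002


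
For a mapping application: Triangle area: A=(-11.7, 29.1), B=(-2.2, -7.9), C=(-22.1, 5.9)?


Area = |x_A(y_B-y_C) + x_B(y_C-y_A) + x_C(y_A-y_B)|/2
= |161.46 + 51.04 + (-817.7)|/2
= 605.2/2 = 302.6

302.6


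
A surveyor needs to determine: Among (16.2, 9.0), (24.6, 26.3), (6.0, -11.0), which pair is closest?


d(P0,P1) = 19.2315, d(P0,P2) = 22.4508, d(P1,P2) = 41.6803
Closest: P0 and P1

Closest pair: (16.2, 9.0) and (24.6, 26.3), distance = 19.2315


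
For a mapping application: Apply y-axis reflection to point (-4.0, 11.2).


Reflection over y-axis: (x,y) -> (-x,y)
(-4, 11.2) -> (4, 11.2)

(4, 11.2)


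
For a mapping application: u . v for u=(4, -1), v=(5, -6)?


u . v = u_x*v_x + u_y*v_y = 4*5 + (-1)*(-6)
= 20 + 6 = 26

26


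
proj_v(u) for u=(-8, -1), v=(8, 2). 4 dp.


u.v = -66, |v| = sqrt(68) = 8.2462
Scalar projection = u.v / |v| = -66 / sqrt(68) = -8.0037

-8.0037


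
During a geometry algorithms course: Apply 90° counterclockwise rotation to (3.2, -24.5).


90° CCW: (x,y) -> (-y, x)
(3.2,-24.5) -> (24.5, 3.2)

(24.5, 3.2)


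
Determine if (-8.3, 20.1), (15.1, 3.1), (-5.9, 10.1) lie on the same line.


Cross product: (15.1-(-8.3))*(10.1-20.1) - (3.1-20.1)*((-5.9)-(-8.3))
= -193.2

No, not collinear


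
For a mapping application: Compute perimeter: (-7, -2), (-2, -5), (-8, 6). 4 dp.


Sides: (-7, -2)->(-2, -5): sqrt(34) = 5.830952, (-2, -5)->(-8, 6): sqrt(157) = 12.529964, (-8, 6)->(-7, -2): sqrt(65) = 8.062258
Sum = 26.423174
Perimeter = 26.4232

26.4232


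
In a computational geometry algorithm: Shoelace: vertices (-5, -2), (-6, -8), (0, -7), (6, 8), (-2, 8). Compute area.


Shoelace sum: ((-5)*(-8) - (-6)*(-2)) + ((-6)*(-7) - 0*(-8)) + (0*8 - 6*(-7)) + (6*8 - (-2)*8) + ((-2)*(-2) - (-5)*8)
= 220
Area = |220|/2 = 110

110


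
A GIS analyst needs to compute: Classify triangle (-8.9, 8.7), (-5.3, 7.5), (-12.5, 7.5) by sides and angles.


Side lengths squared: AB^2=14.4, BC^2=51.84, CA^2=14.4
Sorted: [14.4, 14.4, 51.84]
By sides: Isosceles, By angles: Obtuse

Isosceles, Obtuse


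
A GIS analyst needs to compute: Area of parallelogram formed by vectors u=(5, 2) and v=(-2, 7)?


|u x v| = |5*7 - 2*(-2)|
= |35 - (-4)| = 39

39


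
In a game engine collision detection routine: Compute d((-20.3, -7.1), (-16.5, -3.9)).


dx=3.8, dy=3.2
d^2 = 3.8^2 + 3.2^2 = 24.68
d = sqrt(24.68) = 4.9679

4.9679


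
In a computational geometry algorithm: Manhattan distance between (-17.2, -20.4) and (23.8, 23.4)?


|(-17.2)-23.8| + |(-20.4)-23.4| = 41 + 43.8 = 84.8

84.8


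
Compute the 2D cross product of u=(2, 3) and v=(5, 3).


u x v = u_x*v_y - u_y*v_x = 2*3 - 3*5
= 6 - 15 = -9

-9


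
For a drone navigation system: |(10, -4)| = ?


|u| = sqrt(10^2 + (-4)^2) = sqrt(116) = 10.7703

10.7703


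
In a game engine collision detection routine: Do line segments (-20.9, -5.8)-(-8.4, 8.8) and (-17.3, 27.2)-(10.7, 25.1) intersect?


Cross products: d1=-931.56, d2=-496.51, d3=359.94, d4=-75.11
d1*d2 < 0 and d3*d4 < 0? no

No, they don't intersect


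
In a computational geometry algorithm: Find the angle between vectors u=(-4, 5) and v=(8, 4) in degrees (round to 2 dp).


u.v = -12, |u| = sqrt(41) = 6.4031, |v| = sqrt(80) = 8.9443
cos(theta) = u.v/(|u||v|) = -12/sqrt(3280) = -0.209529
theta = acos(-0.209529) = 102.09 degrees

102.09 degrees


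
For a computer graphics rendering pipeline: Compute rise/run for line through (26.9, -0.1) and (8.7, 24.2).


slope = (y2-y1)/(x2-x1) = (24.2-(-0.1))/(8.7-26.9) = 24.3/(-18.2) = -1.3352

-1.3352


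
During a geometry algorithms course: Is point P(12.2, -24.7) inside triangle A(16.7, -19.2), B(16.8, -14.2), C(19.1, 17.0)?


Cross products: AB x AP = 21.95, BC x BP = 119.37, CA x CP = -149.7
All same sign? no

No, outside


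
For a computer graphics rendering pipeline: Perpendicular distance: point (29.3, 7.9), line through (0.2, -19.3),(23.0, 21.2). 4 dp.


|cross product| = 558.39
|line direction| = sqrt(2160.09) = 46.4768
Distance = 558.39/sqrt(2160.09) = 12.0144

12.0144


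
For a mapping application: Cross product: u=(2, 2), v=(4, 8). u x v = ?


u x v = u_x*v_y - u_y*v_x = 2*8 - 2*4
= 16 - 8 = 8

8


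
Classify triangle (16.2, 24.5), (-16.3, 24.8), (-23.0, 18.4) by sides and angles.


Side lengths squared: AB^2=1056.34, BC^2=85.85, CA^2=1573.85
Sorted: [85.85, 1056.34, 1573.85]
By sides: Scalene, By angles: Obtuse

Scalene, Obtuse


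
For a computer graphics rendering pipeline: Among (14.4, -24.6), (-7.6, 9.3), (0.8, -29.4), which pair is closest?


d(P0,P1) = 40.413, d(P0,P2) = 14.4222, d(P1,P2) = 39.6011
Closest: P0 and P2

Closest pair: (14.4, -24.6) and (0.8, -29.4), distance = 14.4222


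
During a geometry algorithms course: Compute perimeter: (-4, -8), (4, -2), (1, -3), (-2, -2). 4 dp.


Sides: (-4, -8)->(4, -2): sqrt(100) = 10, (4, -2)->(1, -3): sqrt(10) = 3.162278, (1, -3)->(-2, -2): sqrt(10) = 3.162278, (-2, -2)->(-4, -8): sqrt(40) = 6.324555
Sum = 22.649111
Perimeter = 22.6491

22.6491


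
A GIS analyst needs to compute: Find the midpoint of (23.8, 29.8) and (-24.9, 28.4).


M = ((23.8+(-24.9))/2, (29.8+28.4)/2)
= (-0.55, 29.1)

(-0.55, 29.1)


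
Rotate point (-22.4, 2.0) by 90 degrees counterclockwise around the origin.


90° CCW: (x,y) -> (-y, x)
(-22.4,2) -> (-2, -22.4)

(-2, -22.4)


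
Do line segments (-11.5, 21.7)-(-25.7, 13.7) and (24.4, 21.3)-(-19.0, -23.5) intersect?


Cross products: d1=-1625.68, d2=-1914.64, d3=292.88, d4=581.84
d1*d2 < 0 and d3*d4 < 0? no

No, they don't intersect


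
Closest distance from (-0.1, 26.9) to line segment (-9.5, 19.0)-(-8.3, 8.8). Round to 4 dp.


Project P onto AB: t = 0 (clamped to [0,1])
Closest point on segment: (-9.5, 19)
Distance: 12.2788

12.2788


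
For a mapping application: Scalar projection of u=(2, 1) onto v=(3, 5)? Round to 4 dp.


u.v = 11, |v| = sqrt(34) = 5.831
Scalar projection = u.v / |v| = 11 / sqrt(34) = 1.8865

1.8865


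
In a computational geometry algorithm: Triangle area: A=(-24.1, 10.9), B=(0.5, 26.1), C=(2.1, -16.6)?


Area = |x_A(y_B-y_C) + x_B(y_C-y_A) + x_C(y_A-y_B)|/2
= |(-1029.07) + (-13.75) + (-31.92)|/2
= 1074.74/2 = 537.37

537.37


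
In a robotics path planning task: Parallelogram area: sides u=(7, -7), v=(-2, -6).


|u x v| = |7*(-6) - (-7)*(-2)|
= |(-42) - 14| = 56

56


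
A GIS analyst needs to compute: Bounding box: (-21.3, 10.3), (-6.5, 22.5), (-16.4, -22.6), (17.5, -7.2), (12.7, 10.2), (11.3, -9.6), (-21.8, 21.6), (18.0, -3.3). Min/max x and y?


x range: [-21.8, 18]
y range: [-22.6, 22.5]
Bounding box: (-21.8,-22.6) to (18,22.5)

(-21.8,-22.6) to (18,22.5)


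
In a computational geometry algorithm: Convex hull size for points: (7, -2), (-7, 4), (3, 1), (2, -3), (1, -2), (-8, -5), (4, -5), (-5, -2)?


Convex hull vertices (CCW): (-8, -5), (4, -5), (7, -2), (3, 1), (-7, 4)
Count = 5

5


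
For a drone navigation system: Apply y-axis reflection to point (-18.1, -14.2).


Reflection over y-axis: (x,y) -> (-x,y)
(-18.1, -14.2) -> (18.1, -14.2)

(18.1, -14.2)


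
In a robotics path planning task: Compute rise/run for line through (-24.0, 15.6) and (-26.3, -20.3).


slope = (y2-y1)/(x2-x1) = ((-20.3)-15.6)/((-26.3)-(-24)) = (-35.9)/(-2.3) = 15.6087

15.6087


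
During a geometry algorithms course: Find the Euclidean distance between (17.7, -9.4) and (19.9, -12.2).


dx=2.2, dy=-2.8
d^2 = 2.2^2 + (-2.8)^2 = 12.68
d = sqrt(12.68) = 3.5609

3.5609


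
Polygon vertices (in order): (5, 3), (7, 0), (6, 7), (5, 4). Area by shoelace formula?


Shoelace sum: (5*0 - 7*3) + (7*7 - 6*0) + (6*4 - 5*7) + (5*3 - 5*4)
= 12
Area = |12|/2 = 6

6


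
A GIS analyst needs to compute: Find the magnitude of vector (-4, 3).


|u| = sqrt((-4)^2 + 3^2) = sqrt(25) = 5

5


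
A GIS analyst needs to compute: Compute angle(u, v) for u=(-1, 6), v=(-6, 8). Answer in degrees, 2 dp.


u.v = 54, |u| = sqrt(37) = 6.0828, |v| = sqrt(100) = 10
cos(theta) = u.v/(|u||v|) = 54/sqrt(3700) = 0.887755
theta = acos(0.887755) = 27.41 degrees

27.41 degrees


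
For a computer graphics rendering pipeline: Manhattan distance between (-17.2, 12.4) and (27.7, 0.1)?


|(-17.2)-27.7| + |12.4-0.1| = 44.9 + 12.3 = 57.2

57.2


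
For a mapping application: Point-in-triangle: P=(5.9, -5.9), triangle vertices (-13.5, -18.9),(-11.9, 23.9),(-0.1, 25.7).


Cross products: AB x AP = -809.52, BC x BP = -383.68, CA x CP = 691.04
All same sign? no

No, outside


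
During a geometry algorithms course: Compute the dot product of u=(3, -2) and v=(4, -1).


u . v = u_x*v_x + u_y*v_y = 3*4 + (-2)*(-1)
= 12 + 2 = 14

14


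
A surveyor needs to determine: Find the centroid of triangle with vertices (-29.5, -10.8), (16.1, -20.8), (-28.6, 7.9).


Centroid = ((x_A+x_B+x_C)/3, (y_A+y_B+y_C)/3)
= (((-29.5)+16.1+(-28.6))/3, ((-10.8)+(-20.8)+7.9)/3)
= (-14, -7.9)

(-14, -7.9)


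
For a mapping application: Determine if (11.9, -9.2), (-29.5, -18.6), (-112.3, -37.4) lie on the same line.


Cross product: ((-29.5)-11.9)*((-37.4)-(-9.2)) - ((-18.6)-(-9.2))*((-112.3)-11.9)
= 0

Yes, collinear


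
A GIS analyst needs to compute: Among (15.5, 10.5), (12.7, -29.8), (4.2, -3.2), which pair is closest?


d(P0,P1) = 40.3972, d(P0,P2) = 17.7589, d(P1,P2) = 27.9251
Closest: P0 and P2

Closest pair: (15.5, 10.5) and (4.2, -3.2), distance = 17.7589


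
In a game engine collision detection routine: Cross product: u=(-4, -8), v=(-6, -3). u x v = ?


u x v = u_x*v_y - u_y*v_x = (-4)*(-3) - (-8)*(-6)
= 12 - 48 = -36

-36


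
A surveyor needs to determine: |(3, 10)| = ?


|u| = sqrt(3^2 + 10^2) = sqrt(109) = 10.4403

10.4403


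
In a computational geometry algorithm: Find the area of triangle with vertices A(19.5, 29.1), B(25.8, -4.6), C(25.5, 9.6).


Area = |x_A(y_B-y_C) + x_B(y_C-y_A) + x_C(y_A-y_B)|/2
= |(-276.9) + (-503.1) + 859.35|/2
= 79.35/2 = 39.675

39.675


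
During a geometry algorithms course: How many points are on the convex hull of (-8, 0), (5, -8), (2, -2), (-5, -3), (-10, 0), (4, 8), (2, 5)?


Convex hull vertices (CCW): (-10, 0), (-5, -3), (5, -8), (4, 8)
Count = 4

4


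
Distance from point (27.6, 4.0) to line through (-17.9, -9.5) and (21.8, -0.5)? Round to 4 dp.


|cross product| = 126.45
|line direction| = sqrt(1657.09) = 40.7074
Distance = 126.45/sqrt(1657.09) = 3.1063

3.1063
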